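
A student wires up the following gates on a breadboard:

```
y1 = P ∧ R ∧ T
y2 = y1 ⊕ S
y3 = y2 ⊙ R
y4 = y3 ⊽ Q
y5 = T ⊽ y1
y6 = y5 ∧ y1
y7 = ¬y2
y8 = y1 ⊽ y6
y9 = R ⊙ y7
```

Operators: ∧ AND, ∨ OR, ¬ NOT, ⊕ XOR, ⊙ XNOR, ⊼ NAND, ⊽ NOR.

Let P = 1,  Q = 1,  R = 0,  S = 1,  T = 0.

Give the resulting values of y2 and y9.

y2 = 1, y9 = 1

y1 = P AND R AND T = 1 AND 0 AND 0 = 0
y2 = y1 XOR S = 0 XOR 1 = 1
y7 = NOT y2 = NOT 1 = 0
y9 = R XNOR y7 = 0 XNOR 0 = 1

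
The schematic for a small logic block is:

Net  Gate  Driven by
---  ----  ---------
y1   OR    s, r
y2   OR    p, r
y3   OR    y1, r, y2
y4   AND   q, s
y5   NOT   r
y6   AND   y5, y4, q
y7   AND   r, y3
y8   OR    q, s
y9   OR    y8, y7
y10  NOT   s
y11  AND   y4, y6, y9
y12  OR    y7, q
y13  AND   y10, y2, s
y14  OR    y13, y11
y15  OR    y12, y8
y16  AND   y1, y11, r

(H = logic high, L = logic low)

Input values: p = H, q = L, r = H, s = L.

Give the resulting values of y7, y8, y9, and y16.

y1 = s OR r = L OR H = H
y2 = p OR r = H OR H = H
y3 = y1 OR r OR y2 = H OR H OR H = H
y4 = q AND s = L AND L = L
y5 = NOT r = NOT H = L
y6 = y5 AND y4 AND q = L AND L AND L = L
y7 = r AND y3 = H AND H = H
y8 = q OR s = L OR L = L
y9 = y8 OR y7 = L OR H = H
y11 = y4 AND y6 AND y9 = L AND L AND H = L
y16 = y1 AND y11 AND r = H AND L AND H = L

y7 = H, y8 = L, y9 = H, y16 = L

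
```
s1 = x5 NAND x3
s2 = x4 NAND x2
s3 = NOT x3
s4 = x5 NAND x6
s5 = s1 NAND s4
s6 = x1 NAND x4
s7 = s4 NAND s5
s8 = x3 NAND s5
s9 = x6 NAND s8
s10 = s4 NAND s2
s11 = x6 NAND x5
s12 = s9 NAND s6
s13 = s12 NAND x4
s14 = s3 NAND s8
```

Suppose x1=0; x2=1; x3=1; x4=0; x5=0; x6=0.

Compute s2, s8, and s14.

s1 = x5 NAND x3 = 0 NAND 1 = 1
s2 = x4 NAND x2 = 0 NAND 1 = 1
s3 = NOT x3 = NOT 1 = 0
s4 = x5 NAND x6 = 0 NAND 0 = 1
s5 = s1 NAND s4 = 1 NAND 1 = 0
s8 = x3 NAND s5 = 1 NAND 0 = 1
s14 = s3 NAND s8 = 0 NAND 1 = 1

s2 = 1; s8 = 1; s14 = 1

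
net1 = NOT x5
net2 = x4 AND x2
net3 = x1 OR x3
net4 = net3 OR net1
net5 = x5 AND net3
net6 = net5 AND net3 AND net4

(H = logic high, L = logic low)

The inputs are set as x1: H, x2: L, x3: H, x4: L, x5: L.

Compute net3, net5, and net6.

net3 = H  net5 = L  net6 = L

net1 = NOT x5 = NOT L = H
net3 = x1 OR x3 = H OR H = H
net4 = net3 OR net1 = H OR H = H
net5 = x5 AND net3 = L AND H = L
net6 = net5 AND net3 AND net4 = L AND H AND H = L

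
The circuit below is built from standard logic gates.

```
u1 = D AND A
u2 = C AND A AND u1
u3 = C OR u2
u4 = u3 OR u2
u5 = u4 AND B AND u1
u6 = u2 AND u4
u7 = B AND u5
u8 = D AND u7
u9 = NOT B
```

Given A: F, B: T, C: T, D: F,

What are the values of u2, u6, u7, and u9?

u1 = D AND A = F AND F = F
u2 = C AND A AND u1 = T AND F AND F = F
u3 = C OR u2 = T OR F = T
u4 = u3 OR u2 = T OR F = T
u5 = u4 AND B AND u1 = T AND T AND F = F
u6 = u2 AND u4 = F AND T = F
u7 = B AND u5 = T AND F = F
u9 = NOT B = NOT T = F

u2 = F  u6 = F  u7 = F  u9 = F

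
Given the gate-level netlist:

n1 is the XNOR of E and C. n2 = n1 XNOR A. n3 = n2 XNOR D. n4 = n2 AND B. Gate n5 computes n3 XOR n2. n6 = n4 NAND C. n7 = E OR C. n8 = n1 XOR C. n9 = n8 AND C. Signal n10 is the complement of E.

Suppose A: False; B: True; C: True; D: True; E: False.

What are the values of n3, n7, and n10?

n3 = True  n7 = True  n10 = True

n1 = E XNOR C = False XNOR True = False
n2 = n1 XNOR A = False XNOR False = True
n3 = n2 XNOR D = True XNOR True = True
n7 = E OR C = False OR True = True
n10 = NOT E = NOT False = True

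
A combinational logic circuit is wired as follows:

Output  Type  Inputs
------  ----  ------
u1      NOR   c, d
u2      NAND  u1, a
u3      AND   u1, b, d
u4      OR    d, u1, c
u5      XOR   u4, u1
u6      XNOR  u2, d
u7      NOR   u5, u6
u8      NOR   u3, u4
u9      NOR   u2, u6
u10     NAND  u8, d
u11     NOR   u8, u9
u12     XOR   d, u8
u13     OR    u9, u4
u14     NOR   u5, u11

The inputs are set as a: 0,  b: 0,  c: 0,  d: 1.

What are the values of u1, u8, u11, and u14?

u1 = 0, u8 = 0, u11 = 1, u14 = 0

u1 = c NOR d = 0 NOR 1 = 0
u2 = u1 NAND a = 0 NAND 0 = 1
u3 = u1 AND b AND d = 0 AND 0 AND 1 = 0
u4 = d OR u1 OR c = 1 OR 0 OR 0 = 1
u5 = u4 XOR u1 = 1 XOR 0 = 1
u6 = u2 XNOR d = 1 XNOR 1 = 1
u8 = u3 NOR u4 = 0 NOR 1 = 0
u9 = u2 NOR u6 = 1 NOR 1 = 0
u11 = u8 NOR u9 = 0 NOR 0 = 1
u14 = u5 NOR u11 = 1 NOR 1 = 0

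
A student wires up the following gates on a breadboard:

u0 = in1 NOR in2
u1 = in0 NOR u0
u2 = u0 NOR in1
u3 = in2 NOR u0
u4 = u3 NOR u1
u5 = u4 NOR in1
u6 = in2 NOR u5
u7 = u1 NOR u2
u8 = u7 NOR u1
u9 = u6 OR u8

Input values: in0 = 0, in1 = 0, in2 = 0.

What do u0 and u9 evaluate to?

u0 = 1  u9 = 1

u0 = in1 NOR in2 = 0 NOR 0 = 1
u1 = in0 NOR u0 = 0 NOR 1 = 0
u2 = u0 NOR in1 = 1 NOR 0 = 0
u3 = in2 NOR u0 = 0 NOR 1 = 0
u4 = u3 NOR u1 = 0 NOR 0 = 1
u5 = u4 NOR in1 = 1 NOR 0 = 0
u6 = in2 NOR u5 = 0 NOR 0 = 1
u7 = u1 NOR u2 = 0 NOR 0 = 1
u8 = u7 NOR u1 = 1 NOR 0 = 0
u9 = u6 OR u8 = 1 OR 0 = 1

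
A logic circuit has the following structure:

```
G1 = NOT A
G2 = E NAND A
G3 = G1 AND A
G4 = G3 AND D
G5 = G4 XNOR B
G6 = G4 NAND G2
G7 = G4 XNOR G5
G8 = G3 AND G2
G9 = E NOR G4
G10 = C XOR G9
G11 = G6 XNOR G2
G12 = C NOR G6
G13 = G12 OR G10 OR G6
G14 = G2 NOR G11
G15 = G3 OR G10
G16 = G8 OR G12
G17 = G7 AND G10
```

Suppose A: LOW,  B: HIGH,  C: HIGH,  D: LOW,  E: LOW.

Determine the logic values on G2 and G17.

G1 = NOT A = NOT LOW = HIGH
G2 = E NAND A = LOW NAND LOW = HIGH
G3 = G1 AND A = HIGH AND LOW = LOW
G4 = G3 AND D = LOW AND LOW = LOW
G5 = G4 XNOR B = LOW XNOR HIGH = LOW
G7 = G4 XNOR G5 = LOW XNOR LOW = HIGH
G9 = E NOR G4 = LOW NOR LOW = HIGH
G10 = C XOR G9 = HIGH XOR HIGH = LOW
G17 = G7 AND G10 = HIGH AND LOW = LOW

G2 = HIGH, G17 = LOW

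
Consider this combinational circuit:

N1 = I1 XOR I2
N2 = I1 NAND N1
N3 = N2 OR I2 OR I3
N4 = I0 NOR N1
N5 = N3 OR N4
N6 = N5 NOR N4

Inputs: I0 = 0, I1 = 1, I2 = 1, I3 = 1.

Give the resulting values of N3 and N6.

N1 = I1 XOR I2 = 1 XOR 1 = 0
N2 = I1 NAND N1 = 1 NAND 0 = 1
N3 = N2 OR I2 OR I3 = 1 OR 1 OR 1 = 1
N4 = I0 NOR N1 = 0 NOR 0 = 1
N5 = N3 OR N4 = 1 OR 1 = 1
N6 = N5 NOR N4 = 1 NOR 1 = 0

N3 = 1  N6 = 0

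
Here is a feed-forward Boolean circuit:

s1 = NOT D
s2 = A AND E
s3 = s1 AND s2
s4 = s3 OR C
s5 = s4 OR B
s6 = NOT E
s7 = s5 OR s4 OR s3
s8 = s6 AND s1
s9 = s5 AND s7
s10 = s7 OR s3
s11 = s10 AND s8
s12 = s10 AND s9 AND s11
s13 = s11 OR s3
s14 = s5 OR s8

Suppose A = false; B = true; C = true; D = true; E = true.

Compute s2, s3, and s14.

s1 = NOT D = NOT true = false
s2 = A AND E = false AND true = false
s3 = s1 AND s2 = false AND false = false
s4 = s3 OR C = false OR true = true
s5 = s4 OR B = true OR true = true
s6 = NOT E = NOT true = false
s8 = s6 AND s1 = false AND false = false
s14 = s5 OR s8 = true OR false = true

s2 = false, s3 = false, s14 = true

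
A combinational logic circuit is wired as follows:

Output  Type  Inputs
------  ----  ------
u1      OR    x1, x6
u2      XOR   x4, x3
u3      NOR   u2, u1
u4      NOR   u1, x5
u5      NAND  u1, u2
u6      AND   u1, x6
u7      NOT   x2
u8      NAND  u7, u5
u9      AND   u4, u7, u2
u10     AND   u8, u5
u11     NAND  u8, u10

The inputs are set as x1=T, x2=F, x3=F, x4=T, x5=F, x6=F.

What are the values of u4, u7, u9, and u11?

u4 = F  u7 = T  u9 = F  u11 = T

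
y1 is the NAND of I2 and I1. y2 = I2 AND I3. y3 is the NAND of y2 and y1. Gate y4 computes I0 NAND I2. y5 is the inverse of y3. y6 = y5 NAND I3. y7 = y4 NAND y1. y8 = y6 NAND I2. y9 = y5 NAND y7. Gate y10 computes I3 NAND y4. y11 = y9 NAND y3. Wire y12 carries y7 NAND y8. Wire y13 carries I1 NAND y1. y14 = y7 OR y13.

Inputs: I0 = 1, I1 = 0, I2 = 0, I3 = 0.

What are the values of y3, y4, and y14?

y3 = 1, y4 = 1, y14 = 1

y1 = I2 NAND I1 = 0 NAND 0 = 1
y2 = I2 AND I3 = 0 AND 0 = 0
y3 = y2 NAND y1 = 0 NAND 1 = 1
y4 = I0 NAND I2 = 1 NAND 0 = 1
y7 = y4 NAND y1 = 1 NAND 1 = 0
y13 = I1 NAND y1 = 0 NAND 1 = 1
y14 = y7 OR y13 = 0 OR 1 = 1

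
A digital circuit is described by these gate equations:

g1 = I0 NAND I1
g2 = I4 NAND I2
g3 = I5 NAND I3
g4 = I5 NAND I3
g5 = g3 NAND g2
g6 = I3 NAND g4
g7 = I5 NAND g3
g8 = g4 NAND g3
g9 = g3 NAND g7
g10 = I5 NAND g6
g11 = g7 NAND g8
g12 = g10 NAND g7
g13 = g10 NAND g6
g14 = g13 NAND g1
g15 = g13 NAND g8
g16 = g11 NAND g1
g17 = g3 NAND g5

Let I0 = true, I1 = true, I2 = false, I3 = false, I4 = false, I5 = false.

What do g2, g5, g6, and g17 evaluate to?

g2 = true, g5 = false, g6 = true, g17 = true

g2 = I4 NAND I2 = false NAND false = true
g3 = I5 NAND I3 = false NAND false = true
g4 = I5 NAND I3 = false NAND false = true
g5 = g3 NAND g2 = true NAND true = false
g6 = I3 NAND g4 = false NAND true = true
g17 = g3 NAND g5 = true NAND false = true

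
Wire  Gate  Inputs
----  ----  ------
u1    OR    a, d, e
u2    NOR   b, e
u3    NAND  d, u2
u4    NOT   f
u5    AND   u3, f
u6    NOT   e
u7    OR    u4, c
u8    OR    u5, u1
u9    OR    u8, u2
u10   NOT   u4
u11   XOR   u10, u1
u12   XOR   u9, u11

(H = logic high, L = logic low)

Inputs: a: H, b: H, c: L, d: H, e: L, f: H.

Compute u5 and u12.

u5 = H  u12 = H

u1 = a OR d OR e = H OR H OR L = H
u2 = b NOR e = H NOR L = L
u3 = d NAND u2 = H NAND L = H
u4 = NOT f = NOT H = L
u5 = u3 AND f = H AND H = H
u8 = u5 OR u1 = H OR H = H
u9 = u8 OR u2 = H OR L = H
u10 = NOT u4 = NOT L = H
u11 = u10 XOR u1 = H XOR H = L
u12 = u9 XOR u11 = H XOR L = H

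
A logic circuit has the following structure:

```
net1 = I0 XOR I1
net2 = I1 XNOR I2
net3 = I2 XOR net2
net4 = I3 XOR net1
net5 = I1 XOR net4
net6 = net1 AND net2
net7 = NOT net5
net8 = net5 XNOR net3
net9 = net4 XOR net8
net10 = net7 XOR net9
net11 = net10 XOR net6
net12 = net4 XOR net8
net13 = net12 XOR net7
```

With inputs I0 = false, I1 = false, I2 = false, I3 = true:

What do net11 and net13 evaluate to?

net11 = false; net13 = false

net1 = I0 XOR I1 = false XOR false = false
net2 = I1 XNOR I2 = false XNOR false = true
net3 = I2 XOR net2 = false XOR true = true
net4 = I3 XOR net1 = true XOR false = true
net5 = I1 XOR net4 = false XOR true = true
net6 = net1 AND net2 = false AND true = false
net7 = NOT net5 = NOT true = false
net8 = net5 XNOR net3 = true XNOR true = true
net9 = net4 XOR net8 = true XOR true = false
net10 = net7 XOR net9 = false XOR false = false
net11 = net10 XOR net6 = false XOR false = false
net12 = net4 XOR net8 = true XOR true = false
net13 = net12 XOR net7 = false XOR false = false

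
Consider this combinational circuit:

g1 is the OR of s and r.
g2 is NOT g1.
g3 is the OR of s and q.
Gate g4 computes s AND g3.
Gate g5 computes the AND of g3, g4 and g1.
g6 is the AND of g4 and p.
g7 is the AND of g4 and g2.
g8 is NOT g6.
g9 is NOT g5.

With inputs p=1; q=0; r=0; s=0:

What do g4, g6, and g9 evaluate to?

g4 = 0, g6 = 0, g9 = 1

g1 = s OR r = 0 OR 0 = 0
g3 = s OR q = 0 OR 0 = 0
g4 = s AND g3 = 0 AND 0 = 0
g5 = g3 AND g4 AND g1 = 0 AND 0 AND 0 = 0
g6 = g4 AND p = 0 AND 1 = 0
g9 = NOT g5 = NOT 0 = 1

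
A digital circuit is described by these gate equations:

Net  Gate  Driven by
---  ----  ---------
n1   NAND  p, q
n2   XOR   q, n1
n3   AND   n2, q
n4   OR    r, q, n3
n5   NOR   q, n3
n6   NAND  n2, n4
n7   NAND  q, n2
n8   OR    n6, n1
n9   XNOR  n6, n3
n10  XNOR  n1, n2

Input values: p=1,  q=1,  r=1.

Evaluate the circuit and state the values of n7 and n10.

n7 = 0, n10 = 0

n1 = p NAND q = 1 NAND 1 = 0
n2 = q XOR n1 = 1 XOR 0 = 1
n7 = q NAND n2 = 1 NAND 1 = 0
n10 = n1 XNOR n2 = 0 XNOR 1 = 0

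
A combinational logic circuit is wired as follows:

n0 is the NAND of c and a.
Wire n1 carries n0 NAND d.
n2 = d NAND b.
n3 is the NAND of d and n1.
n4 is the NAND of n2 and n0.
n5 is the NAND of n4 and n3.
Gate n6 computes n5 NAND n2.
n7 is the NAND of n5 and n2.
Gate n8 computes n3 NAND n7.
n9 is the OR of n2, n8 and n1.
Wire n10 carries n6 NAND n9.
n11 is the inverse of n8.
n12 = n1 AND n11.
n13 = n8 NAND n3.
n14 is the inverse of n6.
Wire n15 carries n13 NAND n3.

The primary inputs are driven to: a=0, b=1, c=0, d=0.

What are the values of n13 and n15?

n13 = 0; n15 = 1

n0 = c NAND a = 0 NAND 0 = 1
n1 = n0 NAND d = 1 NAND 0 = 1
n2 = d NAND b = 0 NAND 1 = 1
n3 = d NAND n1 = 0 NAND 1 = 1
n4 = n2 NAND n0 = 1 NAND 1 = 0
n5 = n4 NAND n3 = 0 NAND 1 = 1
n7 = n5 NAND n2 = 1 NAND 1 = 0
n8 = n3 NAND n7 = 1 NAND 0 = 1
n13 = n8 NAND n3 = 1 NAND 1 = 0
n15 = n13 NAND n3 = 0 NAND 1 = 1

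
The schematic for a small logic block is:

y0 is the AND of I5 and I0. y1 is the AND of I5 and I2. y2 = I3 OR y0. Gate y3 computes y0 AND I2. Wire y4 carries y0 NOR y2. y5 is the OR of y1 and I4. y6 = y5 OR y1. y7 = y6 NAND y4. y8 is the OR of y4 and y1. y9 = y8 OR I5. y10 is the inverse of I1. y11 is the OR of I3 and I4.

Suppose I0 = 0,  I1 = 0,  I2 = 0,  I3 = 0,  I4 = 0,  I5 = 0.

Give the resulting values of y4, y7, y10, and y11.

y4 = 1  y7 = 1  y10 = 1  y11 = 0

y0 = I5 AND I0 = 0 AND 0 = 0
y1 = I5 AND I2 = 0 AND 0 = 0
y2 = I3 OR y0 = 0 OR 0 = 0
y4 = y0 NOR y2 = 0 NOR 0 = 1
y5 = y1 OR I4 = 0 OR 0 = 0
y6 = y5 OR y1 = 0 OR 0 = 0
y7 = y6 NAND y4 = 0 NAND 1 = 1
y10 = NOT I1 = NOT 0 = 1
y11 = I3 OR I4 = 0 OR 0 = 0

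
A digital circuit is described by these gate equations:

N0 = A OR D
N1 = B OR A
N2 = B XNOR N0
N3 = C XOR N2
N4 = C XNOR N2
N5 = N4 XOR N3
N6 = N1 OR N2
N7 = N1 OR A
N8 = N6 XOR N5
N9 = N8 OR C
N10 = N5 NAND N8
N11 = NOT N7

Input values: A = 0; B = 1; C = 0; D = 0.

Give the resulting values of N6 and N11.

N0 = A OR D = 0 OR 0 = 0
N1 = B OR A = 1 OR 0 = 1
N2 = B XNOR N0 = 1 XNOR 0 = 0
N6 = N1 OR N2 = 1 OR 0 = 1
N7 = N1 OR A = 1 OR 0 = 1
N11 = NOT N7 = NOT 1 = 0

N6 = 1  N11 = 0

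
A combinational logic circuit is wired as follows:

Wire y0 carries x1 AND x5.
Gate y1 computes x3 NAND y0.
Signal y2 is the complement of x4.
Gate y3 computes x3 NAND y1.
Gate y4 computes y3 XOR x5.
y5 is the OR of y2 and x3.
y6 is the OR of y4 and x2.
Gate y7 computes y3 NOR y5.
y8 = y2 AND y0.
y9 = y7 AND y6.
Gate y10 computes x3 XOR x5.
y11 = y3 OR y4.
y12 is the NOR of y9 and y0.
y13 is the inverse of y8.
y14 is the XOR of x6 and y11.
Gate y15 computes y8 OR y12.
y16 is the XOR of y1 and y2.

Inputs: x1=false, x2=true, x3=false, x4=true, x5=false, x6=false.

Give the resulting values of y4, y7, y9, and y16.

y4 = true; y7 = false; y9 = false; y16 = true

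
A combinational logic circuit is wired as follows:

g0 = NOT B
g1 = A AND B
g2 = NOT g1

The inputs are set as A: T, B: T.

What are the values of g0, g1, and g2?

g0 = F, g1 = T, g2 = F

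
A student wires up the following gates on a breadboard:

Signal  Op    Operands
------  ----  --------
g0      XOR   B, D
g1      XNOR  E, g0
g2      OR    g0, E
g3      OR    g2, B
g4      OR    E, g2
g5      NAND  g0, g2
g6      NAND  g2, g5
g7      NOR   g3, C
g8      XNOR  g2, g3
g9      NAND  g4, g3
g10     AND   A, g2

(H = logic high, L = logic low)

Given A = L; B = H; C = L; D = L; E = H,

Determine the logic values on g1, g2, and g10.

g0 = B XOR D = H XOR L = H
g1 = E XNOR g0 = H XNOR H = H
g2 = g0 OR E = H OR H = H
g10 = A AND g2 = L AND H = L

g1 = H, g2 = H, g10 = L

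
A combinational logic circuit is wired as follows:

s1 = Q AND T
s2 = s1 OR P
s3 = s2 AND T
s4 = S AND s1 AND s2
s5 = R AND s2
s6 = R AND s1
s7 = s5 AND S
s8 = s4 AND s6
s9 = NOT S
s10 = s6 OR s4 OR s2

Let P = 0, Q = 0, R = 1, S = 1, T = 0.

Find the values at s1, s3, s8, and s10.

s1 = 0, s3 = 0, s8 = 0, s10 = 0

s1 = Q AND T = 0 AND 0 = 0
s2 = s1 OR P = 0 OR 0 = 0
s3 = s2 AND T = 0 AND 0 = 0
s4 = S AND s1 AND s2 = 1 AND 0 AND 0 = 0
s6 = R AND s1 = 1 AND 0 = 0
s8 = s4 AND s6 = 0 AND 0 = 0
s10 = s6 OR s4 OR s2 = 0 OR 0 OR 0 = 0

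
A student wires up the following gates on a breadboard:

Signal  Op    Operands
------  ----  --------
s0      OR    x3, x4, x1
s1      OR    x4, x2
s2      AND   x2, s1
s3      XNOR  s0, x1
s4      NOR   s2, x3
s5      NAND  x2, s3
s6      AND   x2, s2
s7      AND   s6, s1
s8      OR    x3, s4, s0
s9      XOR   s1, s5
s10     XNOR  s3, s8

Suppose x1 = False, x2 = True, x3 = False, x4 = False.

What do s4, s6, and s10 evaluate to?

s4 = False, s6 = True, s10 = False

s0 = x3 OR x4 OR x1 = False OR False OR False = False
s1 = x4 OR x2 = False OR True = True
s2 = x2 AND s1 = True AND True = True
s3 = s0 XNOR x1 = False XNOR False = True
s4 = s2 NOR x3 = True NOR False = False
s6 = x2 AND s2 = True AND True = True
s8 = x3 OR s4 OR s0 = False OR False OR False = False
s10 = s3 XNOR s8 = True XNOR False = False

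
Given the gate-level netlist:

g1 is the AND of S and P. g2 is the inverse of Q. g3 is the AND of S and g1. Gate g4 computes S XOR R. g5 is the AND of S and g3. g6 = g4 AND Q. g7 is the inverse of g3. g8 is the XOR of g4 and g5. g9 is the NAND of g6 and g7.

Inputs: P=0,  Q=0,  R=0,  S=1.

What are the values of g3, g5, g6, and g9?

g1 = S AND P = 1 AND 0 = 0
g3 = S AND g1 = 1 AND 0 = 0
g4 = S XOR R = 1 XOR 0 = 1
g5 = S AND g3 = 1 AND 0 = 0
g6 = g4 AND Q = 1 AND 0 = 0
g7 = NOT g3 = NOT 0 = 1
g9 = g6 NAND g7 = 0 NAND 1 = 1

g3 = 0  g5 = 0  g6 = 0  g9 = 1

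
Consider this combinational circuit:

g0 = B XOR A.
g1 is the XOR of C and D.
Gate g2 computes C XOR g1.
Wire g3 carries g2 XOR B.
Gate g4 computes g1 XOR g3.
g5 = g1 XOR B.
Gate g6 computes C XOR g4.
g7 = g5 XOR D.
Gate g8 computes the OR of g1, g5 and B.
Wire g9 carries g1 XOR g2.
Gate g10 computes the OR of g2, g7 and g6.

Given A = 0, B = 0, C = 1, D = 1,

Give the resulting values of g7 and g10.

g7 = 1, g10 = 1

g1 = C XOR D = 1 XOR 1 = 0
g2 = C XOR g1 = 1 XOR 0 = 1
g3 = g2 XOR B = 1 XOR 0 = 1
g4 = g1 XOR g3 = 0 XOR 1 = 1
g5 = g1 XOR B = 0 XOR 0 = 0
g6 = C XOR g4 = 1 XOR 1 = 0
g7 = g5 XOR D = 0 XOR 1 = 1
g10 = g2 OR g7 OR g6 = 1 OR 1 OR 0 = 1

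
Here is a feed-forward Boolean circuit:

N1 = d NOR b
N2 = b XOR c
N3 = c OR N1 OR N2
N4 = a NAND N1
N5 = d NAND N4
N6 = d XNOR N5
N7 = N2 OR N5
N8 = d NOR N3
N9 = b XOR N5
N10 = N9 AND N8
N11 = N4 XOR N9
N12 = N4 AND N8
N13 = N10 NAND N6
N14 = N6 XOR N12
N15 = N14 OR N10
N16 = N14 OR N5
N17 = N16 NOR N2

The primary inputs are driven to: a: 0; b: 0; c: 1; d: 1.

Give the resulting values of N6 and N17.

N1 = d NOR b = 1 NOR 0 = 0
N2 = b XOR c = 0 XOR 1 = 1
N3 = c OR N1 OR N2 = 1 OR 0 OR 1 = 1
N4 = a NAND N1 = 0 NAND 0 = 1
N5 = d NAND N4 = 1 NAND 1 = 0
N6 = d XNOR N5 = 1 XNOR 0 = 0
N8 = d NOR N3 = 1 NOR 1 = 0
N12 = N4 AND N8 = 1 AND 0 = 0
N14 = N6 XOR N12 = 0 XOR 0 = 0
N16 = N14 OR N5 = 0 OR 0 = 0
N17 = N16 NOR N2 = 0 NOR 1 = 0

N6 = 0; N17 = 0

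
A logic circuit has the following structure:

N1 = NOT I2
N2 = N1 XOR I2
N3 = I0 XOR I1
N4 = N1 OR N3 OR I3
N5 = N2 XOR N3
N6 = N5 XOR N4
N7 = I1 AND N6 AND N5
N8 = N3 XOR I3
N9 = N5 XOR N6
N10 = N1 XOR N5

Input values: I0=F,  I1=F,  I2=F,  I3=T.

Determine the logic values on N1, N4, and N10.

N1 = T  N4 = T  N10 = F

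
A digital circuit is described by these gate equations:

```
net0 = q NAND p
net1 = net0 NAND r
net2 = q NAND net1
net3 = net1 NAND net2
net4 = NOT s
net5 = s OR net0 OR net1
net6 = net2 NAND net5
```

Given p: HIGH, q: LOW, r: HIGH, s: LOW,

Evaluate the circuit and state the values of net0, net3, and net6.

net0 = q NAND p = LOW NAND HIGH = HIGH
net1 = net0 NAND r = HIGH NAND HIGH = LOW
net2 = q NAND net1 = LOW NAND LOW = HIGH
net3 = net1 NAND net2 = LOW NAND HIGH = HIGH
net5 = s OR net0 OR net1 = LOW OR HIGH OR LOW = HIGH
net6 = net2 NAND net5 = HIGH NAND HIGH = LOW

net0 = HIGH, net3 = HIGH, net6 = LOW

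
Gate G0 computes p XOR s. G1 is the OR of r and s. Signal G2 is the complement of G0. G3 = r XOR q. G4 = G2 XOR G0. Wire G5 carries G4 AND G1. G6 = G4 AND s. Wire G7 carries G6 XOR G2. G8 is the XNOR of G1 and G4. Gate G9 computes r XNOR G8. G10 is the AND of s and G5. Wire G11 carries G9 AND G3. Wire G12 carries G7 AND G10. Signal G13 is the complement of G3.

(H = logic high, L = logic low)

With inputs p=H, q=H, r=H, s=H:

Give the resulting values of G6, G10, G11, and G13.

G6 = H, G10 = H, G11 = L, G13 = H

G0 = p XOR s = H XOR H = L
G1 = r OR s = H OR H = H
G2 = NOT G0 = NOT L = H
G3 = r XOR q = H XOR H = L
G4 = G2 XOR G0 = H XOR L = H
G5 = G4 AND G1 = H AND H = H
G6 = G4 AND s = H AND H = H
G8 = G1 XNOR G4 = H XNOR H = H
G9 = r XNOR G8 = H XNOR H = H
G10 = s AND G5 = H AND H = H
G11 = G9 AND G3 = H AND L = L
G13 = NOT G3 = NOT L = H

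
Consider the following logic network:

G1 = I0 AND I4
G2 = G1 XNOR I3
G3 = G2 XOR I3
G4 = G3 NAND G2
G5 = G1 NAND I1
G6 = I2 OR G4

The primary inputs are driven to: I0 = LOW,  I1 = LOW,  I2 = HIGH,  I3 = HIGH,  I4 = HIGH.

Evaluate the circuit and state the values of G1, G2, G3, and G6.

G1 = LOW; G2 = LOW; G3 = HIGH; G6 = HIGH

G1 = I0 AND I4 = LOW AND HIGH = LOW
G2 = G1 XNOR I3 = LOW XNOR HIGH = LOW
G3 = G2 XOR I3 = LOW XOR HIGH = HIGH
G4 = G3 NAND G2 = HIGH NAND LOW = HIGH
G6 = I2 OR G4 = HIGH OR HIGH = HIGH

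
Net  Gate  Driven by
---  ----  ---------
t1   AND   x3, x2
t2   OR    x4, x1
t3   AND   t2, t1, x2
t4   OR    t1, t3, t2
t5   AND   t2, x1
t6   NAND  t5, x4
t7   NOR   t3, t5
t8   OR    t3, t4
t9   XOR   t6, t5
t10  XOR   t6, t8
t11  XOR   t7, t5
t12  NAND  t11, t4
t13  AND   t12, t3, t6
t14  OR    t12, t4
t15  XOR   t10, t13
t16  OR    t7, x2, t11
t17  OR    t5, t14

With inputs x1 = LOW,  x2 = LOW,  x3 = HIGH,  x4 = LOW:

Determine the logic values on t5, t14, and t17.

t1 = x3 AND x2 = HIGH AND LOW = LOW
t2 = x4 OR x1 = LOW OR LOW = LOW
t3 = t2 AND t1 AND x2 = LOW AND LOW AND LOW = LOW
t4 = t1 OR t3 OR t2 = LOW OR LOW OR LOW = LOW
t5 = t2 AND x1 = LOW AND LOW = LOW
t7 = t3 NOR t5 = LOW NOR LOW = HIGH
t11 = t7 XOR t5 = HIGH XOR LOW = HIGH
t12 = t11 NAND t4 = HIGH NAND LOW = HIGH
t14 = t12 OR t4 = HIGH OR LOW = HIGH
t17 = t5 OR t14 = LOW OR HIGH = HIGH

t5 = LOW; t14 = HIGH; t17 = HIGH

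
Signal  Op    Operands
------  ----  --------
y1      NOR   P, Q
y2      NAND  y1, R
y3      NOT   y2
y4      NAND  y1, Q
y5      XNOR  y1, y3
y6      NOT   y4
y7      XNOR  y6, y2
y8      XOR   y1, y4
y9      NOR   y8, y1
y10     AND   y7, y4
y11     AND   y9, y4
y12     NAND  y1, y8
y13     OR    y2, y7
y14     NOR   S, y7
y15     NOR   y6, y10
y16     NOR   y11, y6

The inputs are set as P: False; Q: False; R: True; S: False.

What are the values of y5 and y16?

y5 = True, y16 = True

y1 = P NOR Q = False NOR False = True
y2 = y1 NAND R = True NAND True = False
y3 = NOT y2 = NOT False = True
y4 = y1 NAND Q = True NAND False = True
y5 = y1 XNOR y3 = True XNOR True = True
y6 = NOT y4 = NOT True = False
y8 = y1 XOR y4 = True XOR True = False
y9 = y8 NOR y1 = False NOR True = False
y11 = y9 AND y4 = False AND True = False
y16 = y11 NOR y6 = False NOR False = True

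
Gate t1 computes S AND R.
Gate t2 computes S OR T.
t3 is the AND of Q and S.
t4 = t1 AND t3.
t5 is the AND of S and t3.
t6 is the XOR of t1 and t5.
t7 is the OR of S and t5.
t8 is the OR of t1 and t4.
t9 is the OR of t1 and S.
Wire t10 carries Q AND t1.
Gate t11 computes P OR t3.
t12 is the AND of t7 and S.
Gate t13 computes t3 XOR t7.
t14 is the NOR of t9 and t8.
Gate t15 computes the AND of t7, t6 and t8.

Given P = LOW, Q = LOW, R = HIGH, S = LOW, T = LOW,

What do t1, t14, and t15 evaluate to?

t1 = S AND R = LOW AND HIGH = LOW
t3 = Q AND S = LOW AND LOW = LOW
t4 = t1 AND t3 = LOW AND LOW = LOW
t5 = S AND t3 = LOW AND LOW = LOW
t6 = t1 XOR t5 = LOW XOR LOW = LOW
t7 = S OR t5 = LOW OR LOW = LOW
t8 = t1 OR t4 = LOW OR LOW = LOW
t9 = t1 OR S = LOW OR LOW = LOW
t14 = t9 NOR t8 = LOW NOR LOW = HIGH
t15 = t7 AND t6 AND t8 = LOW AND LOW AND LOW = LOW

t1 = LOW, t14 = HIGH, t15 = LOW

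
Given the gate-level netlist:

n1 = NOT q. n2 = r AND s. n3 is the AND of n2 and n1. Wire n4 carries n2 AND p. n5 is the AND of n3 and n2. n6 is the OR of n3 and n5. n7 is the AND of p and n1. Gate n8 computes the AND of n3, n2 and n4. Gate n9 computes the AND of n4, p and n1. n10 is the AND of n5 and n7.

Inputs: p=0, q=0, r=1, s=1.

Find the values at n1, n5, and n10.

n1 = 1, n5 = 1, n10 = 0

n1 = NOT q = NOT 0 = 1
n2 = r AND s = 1 AND 1 = 1
n3 = n2 AND n1 = 1 AND 1 = 1
n5 = n3 AND n2 = 1 AND 1 = 1
n7 = p AND n1 = 0 AND 1 = 0
n10 = n5 AND n7 = 1 AND 0 = 0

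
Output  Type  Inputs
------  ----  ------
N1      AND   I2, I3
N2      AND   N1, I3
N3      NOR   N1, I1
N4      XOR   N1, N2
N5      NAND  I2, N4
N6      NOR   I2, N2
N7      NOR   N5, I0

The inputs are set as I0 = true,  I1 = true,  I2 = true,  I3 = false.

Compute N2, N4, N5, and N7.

N1 = I2 AND I3 = true AND false = false
N2 = N1 AND I3 = false AND false = false
N4 = N1 XOR N2 = false XOR false = false
N5 = I2 NAND N4 = true NAND false = true
N7 = N5 NOR I0 = true NOR true = false

N2 = false  N4 = false  N5 = true  N7 = false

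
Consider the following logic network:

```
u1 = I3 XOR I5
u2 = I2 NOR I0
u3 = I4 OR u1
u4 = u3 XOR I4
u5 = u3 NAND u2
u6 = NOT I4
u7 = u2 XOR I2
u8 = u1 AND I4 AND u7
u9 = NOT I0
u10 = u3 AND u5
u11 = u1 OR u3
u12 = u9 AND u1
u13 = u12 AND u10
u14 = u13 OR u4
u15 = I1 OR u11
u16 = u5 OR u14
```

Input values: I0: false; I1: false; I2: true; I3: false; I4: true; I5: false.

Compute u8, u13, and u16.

u1 = I3 XOR I5 = false XOR false = false
u2 = I2 NOR I0 = true NOR false = false
u3 = I4 OR u1 = true OR false = true
u4 = u3 XOR I4 = true XOR true = false
u5 = u3 NAND u2 = true NAND false = true
u7 = u2 XOR I2 = false XOR true = true
u8 = u1 AND I4 AND u7 = false AND true AND true = false
u9 = NOT I0 = NOT false = true
u10 = u3 AND u5 = true AND true = true
u12 = u9 AND u1 = true AND false = false
u13 = u12 AND u10 = false AND true = false
u14 = u13 OR u4 = false OR false = false
u16 = u5 OR u14 = true OR false = true

u8 = false; u13 = false; u16 = true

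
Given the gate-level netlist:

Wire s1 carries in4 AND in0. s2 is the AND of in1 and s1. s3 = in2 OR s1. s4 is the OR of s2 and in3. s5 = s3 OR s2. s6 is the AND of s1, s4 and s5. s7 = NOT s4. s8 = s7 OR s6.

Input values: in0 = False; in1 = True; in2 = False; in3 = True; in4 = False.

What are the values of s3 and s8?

s1 = in4 AND in0 = False AND False = False
s2 = in1 AND s1 = True AND False = False
s3 = in2 OR s1 = False OR False = False
s4 = s2 OR in3 = False OR True = True
s5 = s3 OR s2 = False OR False = False
s6 = s1 AND s4 AND s5 = False AND True AND False = False
s7 = NOT s4 = NOT True = False
s8 = s7 OR s6 = False OR False = False

s3 = False; s8 = False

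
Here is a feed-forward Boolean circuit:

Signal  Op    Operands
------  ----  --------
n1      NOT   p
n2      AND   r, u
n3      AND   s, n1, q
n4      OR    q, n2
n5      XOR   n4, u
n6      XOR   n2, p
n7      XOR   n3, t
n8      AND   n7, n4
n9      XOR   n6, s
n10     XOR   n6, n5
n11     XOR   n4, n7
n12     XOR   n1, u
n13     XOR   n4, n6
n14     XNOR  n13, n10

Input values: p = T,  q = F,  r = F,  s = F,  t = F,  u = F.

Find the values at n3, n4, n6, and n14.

n3 = F, n4 = F, n6 = T, n14 = T

n1 = NOT p = NOT T = F
n2 = r AND u = F AND F = F
n3 = s AND n1 AND q = F AND F AND F = F
n4 = q OR n2 = F OR F = F
n5 = n4 XOR u = F XOR F = F
n6 = n2 XOR p = F XOR T = T
n10 = n6 XOR n5 = T XOR F = T
n13 = n4 XOR n6 = F XOR T = T
n14 = n13 XNOR n10 = T XNOR T = T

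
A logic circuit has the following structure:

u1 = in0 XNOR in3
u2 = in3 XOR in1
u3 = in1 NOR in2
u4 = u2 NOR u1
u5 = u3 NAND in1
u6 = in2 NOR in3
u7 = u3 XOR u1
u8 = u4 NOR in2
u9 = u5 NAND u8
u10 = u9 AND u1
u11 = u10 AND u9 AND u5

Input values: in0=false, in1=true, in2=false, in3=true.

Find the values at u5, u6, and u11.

u1 = in0 XNOR in3 = false XNOR true = false
u2 = in3 XOR in1 = true XOR true = false
u3 = in1 NOR in2 = true NOR false = false
u4 = u2 NOR u1 = false NOR false = true
u5 = u3 NAND in1 = false NAND true = true
u6 = in2 NOR in3 = false NOR true = false
u8 = u4 NOR in2 = true NOR false = false
u9 = u5 NAND u8 = true NAND false = true
u10 = u9 AND u1 = true AND false = false
u11 = u10 AND u9 AND u5 = false AND true AND true = false

u5 = true, u6 = false, u11 = false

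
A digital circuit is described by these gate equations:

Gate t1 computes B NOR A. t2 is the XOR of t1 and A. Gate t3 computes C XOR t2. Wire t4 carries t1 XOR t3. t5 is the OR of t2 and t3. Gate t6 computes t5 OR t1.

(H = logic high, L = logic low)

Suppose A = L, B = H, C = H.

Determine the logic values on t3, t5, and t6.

t1 = B NOR A = H NOR L = L
t2 = t1 XOR A = L XOR L = L
t3 = C XOR t2 = H XOR L = H
t5 = t2 OR t3 = L OR H = H
t6 = t5 OR t1 = H OR L = H

t3 = H; t5 = H; t6 = H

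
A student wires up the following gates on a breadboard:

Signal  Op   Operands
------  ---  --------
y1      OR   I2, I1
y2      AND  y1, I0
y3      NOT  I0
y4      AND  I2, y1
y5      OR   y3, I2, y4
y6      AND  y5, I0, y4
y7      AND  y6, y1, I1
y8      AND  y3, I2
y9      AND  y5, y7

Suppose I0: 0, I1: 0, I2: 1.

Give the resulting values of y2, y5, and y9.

y1 = I2 OR I1 = 1 OR 0 = 1
y2 = y1 AND I0 = 1 AND 0 = 0
y3 = NOT I0 = NOT 0 = 1
y4 = I2 AND y1 = 1 AND 1 = 1
y5 = y3 OR I2 OR y4 = 1 OR 1 OR 1 = 1
y6 = y5 AND I0 AND y4 = 1 AND 0 AND 1 = 0
y7 = y6 AND y1 AND I1 = 0 AND 1 AND 0 = 0
y9 = y5 AND y7 = 1 AND 0 = 0

y2 = 0; y5 = 1; y9 = 0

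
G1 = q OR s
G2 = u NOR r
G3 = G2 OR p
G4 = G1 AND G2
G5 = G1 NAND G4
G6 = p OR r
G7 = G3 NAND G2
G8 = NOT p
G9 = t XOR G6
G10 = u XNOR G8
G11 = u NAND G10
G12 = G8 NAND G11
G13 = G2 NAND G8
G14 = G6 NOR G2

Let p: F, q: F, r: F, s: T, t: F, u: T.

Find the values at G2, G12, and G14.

G2 = F; G12 = T; G14 = T

G2 = u NOR r = T NOR F = F
G6 = p OR r = F OR F = F
G8 = NOT p = NOT F = T
G10 = u XNOR G8 = T XNOR T = T
G11 = u NAND G10 = T NAND T = F
G12 = G8 NAND G11 = T NAND F = T
G14 = G6 NOR G2 = F NOR F = T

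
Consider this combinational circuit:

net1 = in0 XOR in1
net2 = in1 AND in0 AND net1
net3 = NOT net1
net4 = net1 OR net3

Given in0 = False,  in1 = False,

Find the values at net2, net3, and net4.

net2 = False  net3 = True  net4 = True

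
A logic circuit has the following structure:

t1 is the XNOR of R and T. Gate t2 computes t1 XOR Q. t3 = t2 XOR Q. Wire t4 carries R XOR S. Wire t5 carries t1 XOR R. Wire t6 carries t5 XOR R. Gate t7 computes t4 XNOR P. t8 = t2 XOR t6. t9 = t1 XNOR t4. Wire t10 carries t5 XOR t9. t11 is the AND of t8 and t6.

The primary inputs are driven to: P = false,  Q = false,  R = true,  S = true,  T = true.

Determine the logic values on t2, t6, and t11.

t1 = R XNOR T = true XNOR true = true
t2 = t1 XOR Q = true XOR false = true
t5 = t1 XOR R = true XOR true = false
t6 = t5 XOR R = false XOR true = true
t8 = t2 XOR t6 = true XOR true = false
t11 = t8 AND t6 = false AND true = false

t2 = true  t6 = true  t11 = false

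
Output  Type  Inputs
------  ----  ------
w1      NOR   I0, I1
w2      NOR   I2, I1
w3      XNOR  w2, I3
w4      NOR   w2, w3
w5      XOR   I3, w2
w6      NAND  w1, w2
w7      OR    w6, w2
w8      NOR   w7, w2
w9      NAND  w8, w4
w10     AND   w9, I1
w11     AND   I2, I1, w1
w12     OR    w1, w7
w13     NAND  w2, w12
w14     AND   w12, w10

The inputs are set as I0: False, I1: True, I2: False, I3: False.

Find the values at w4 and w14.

w4 = False, w14 = True

w1 = I0 NOR I1 = False NOR True = False
w2 = I2 NOR I1 = False NOR True = False
w3 = w2 XNOR I3 = False XNOR False = True
w4 = w2 NOR w3 = False NOR True = False
w6 = w1 NAND w2 = False NAND False = True
w7 = w6 OR w2 = True OR False = True
w8 = w7 NOR w2 = True NOR False = False
w9 = w8 NAND w4 = False NAND False = True
w10 = w9 AND I1 = True AND True = True
w12 = w1 OR w7 = False OR True = True
w14 = w12 AND w10 = True AND True = True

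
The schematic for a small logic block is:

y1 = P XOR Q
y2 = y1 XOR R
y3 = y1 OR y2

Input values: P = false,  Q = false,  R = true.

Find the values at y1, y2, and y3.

y1 = false, y2 = true, y3 = true

y1 = P XOR Q = false XOR false = false
y2 = y1 XOR R = false XOR true = true
y3 = y1 OR y2 = false OR true = true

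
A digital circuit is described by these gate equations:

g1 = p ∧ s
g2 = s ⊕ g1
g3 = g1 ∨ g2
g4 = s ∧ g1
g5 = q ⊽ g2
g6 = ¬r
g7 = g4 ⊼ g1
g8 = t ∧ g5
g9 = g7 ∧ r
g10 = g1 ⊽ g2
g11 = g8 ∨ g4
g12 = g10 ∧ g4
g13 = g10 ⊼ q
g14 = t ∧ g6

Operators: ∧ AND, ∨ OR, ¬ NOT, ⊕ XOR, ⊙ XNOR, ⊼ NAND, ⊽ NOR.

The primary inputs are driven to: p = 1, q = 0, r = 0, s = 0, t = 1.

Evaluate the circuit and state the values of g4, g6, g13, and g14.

g4 = 0  g6 = 1  g13 = 1  g14 = 1

g1 = p AND s = 1 AND 0 = 0
g2 = s XOR g1 = 0 XOR 0 = 0
g4 = s AND g1 = 0 AND 0 = 0
g6 = NOT r = NOT 0 = 1
g10 = g1 NOR g2 = 0 NOR 0 = 1
g13 = g10 NAND q = 1 NAND 0 = 1
g14 = t AND g6 = 1 AND 1 = 1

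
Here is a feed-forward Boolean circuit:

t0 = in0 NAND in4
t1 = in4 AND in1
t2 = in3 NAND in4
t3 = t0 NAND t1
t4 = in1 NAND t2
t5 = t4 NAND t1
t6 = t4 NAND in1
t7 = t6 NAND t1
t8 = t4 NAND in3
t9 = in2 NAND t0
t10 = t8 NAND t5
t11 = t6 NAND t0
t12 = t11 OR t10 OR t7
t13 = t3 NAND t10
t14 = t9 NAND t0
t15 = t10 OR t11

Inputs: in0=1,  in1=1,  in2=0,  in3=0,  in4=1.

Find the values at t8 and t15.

t0 = in0 NAND in4 = 1 NAND 1 = 0
t1 = in4 AND in1 = 1 AND 1 = 1
t2 = in3 NAND in4 = 0 NAND 1 = 1
t4 = in1 NAND t2 = 1 NAND 1 = 0
t5 = t4 NAND t1 = 0 NAND 1 = 1
t6 = t4 NAND in1 = 0 NAND 1 = 1
t8 = t4 NAND in3 = 0 NAND 0 = 1
t10 = t8 NAND t5 = 1 NAND 1 = 0
t11 = t6 NAND t0 = 1 NAND 0 = 1
t15 = t10 OR t11 = 0 OR 1 = 1

t8 = 1; t15 = 1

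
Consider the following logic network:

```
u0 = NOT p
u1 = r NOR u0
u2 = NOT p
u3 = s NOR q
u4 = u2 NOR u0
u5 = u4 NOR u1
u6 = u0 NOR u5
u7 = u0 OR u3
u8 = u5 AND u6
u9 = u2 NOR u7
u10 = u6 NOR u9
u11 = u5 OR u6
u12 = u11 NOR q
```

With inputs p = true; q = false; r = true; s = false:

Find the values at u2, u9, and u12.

u0 = NOT p = NOT true = false
u1 = r NOR u0 = true NOR false = false
u2 = NOT p = NOT true = false
u3 = s NOR q = false NOR false = true
u4 = u2 NOR u0 = false NOR false = true
u5 = u4 NOR u1 = true NOR false = false
u6 = u0 NOR u5 = false NOR false = true
u7 = u0 OR u3 = false OR true = true
u9 = u2 NOR u7 = false NOR true = false
u11 = u5 OR u6 = false OR true = true
u12 = u11 NOR q = true NOR false = false

u2 = false, u9 = false, u12 = false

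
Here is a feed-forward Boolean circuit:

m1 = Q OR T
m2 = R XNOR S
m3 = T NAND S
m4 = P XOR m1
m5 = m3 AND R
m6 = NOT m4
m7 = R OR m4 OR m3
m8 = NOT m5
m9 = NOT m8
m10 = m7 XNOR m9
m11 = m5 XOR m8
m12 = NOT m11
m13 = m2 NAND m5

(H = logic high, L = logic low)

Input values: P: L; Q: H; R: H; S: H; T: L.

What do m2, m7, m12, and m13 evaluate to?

m2 = H, m7 = H, m12 = L, m13 = L

m1 = Q OR T = H OR L = H
m2 = R XNOR S = H XNOR H = H
m3 = T NAND S = L NAND H = H
m4 = P XOR m1 = L XOR H = H
m5 = m3 AND R = H AND H = H
m7 = R OR m4 OR m3 = H OR H OR H = H
m8 = NOT m5 = NOT H = L
m11 = m5 XOR m8 = H XOR L = H
m12 = NOT m11 = NOT H = L
m13 = m2 NAND m5 = H NAND H = L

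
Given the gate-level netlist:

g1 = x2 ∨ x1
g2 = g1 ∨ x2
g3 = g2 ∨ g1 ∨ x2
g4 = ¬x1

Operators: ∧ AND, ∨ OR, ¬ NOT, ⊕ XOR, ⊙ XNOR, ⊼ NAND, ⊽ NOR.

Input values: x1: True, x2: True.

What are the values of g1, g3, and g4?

g1 = True, g3 = True, g4 = False

g1 = x2 OR x1 = True OR True = True
g2 = g1 OR x2 = True OR True = True
g3 = g2 OR g1 OR x2 = True OR True OR True = True
g4 = NOT x1 = NOT True = False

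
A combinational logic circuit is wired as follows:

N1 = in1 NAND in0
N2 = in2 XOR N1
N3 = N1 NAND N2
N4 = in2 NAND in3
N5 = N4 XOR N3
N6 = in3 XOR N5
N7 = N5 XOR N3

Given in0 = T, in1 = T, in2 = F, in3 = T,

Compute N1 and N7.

N1 = F; N7 = T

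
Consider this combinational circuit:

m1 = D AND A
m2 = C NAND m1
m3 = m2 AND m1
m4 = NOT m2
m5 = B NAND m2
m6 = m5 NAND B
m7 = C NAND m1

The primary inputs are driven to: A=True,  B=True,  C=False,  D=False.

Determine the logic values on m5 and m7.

m1 = D AND A = False AND True = False
m2 = C NAND m1 = False NAND False = True
m5 = B NAND m2 = True NAND True = False
m7 = C NAND m1 = False NAND False = True

m5 = False  m7 = True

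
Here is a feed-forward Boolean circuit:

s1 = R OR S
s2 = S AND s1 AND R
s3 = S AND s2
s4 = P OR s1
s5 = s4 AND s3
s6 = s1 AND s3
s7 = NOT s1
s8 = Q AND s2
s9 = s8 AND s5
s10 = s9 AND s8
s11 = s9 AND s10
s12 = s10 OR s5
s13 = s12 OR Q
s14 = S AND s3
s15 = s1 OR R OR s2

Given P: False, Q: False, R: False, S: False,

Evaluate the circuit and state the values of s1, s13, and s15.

s1 = False, s13 = False, s15 = False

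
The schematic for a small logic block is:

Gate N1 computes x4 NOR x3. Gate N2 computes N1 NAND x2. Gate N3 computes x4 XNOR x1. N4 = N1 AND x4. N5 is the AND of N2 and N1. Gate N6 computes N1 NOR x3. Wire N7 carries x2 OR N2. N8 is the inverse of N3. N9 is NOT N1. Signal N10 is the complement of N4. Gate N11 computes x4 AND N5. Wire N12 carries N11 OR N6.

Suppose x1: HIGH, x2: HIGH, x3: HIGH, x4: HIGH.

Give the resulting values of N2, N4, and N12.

N2 = HIGH; N4 = LOW; N12 = LOW

N1 = x4 NOR x3 = HIGH NOR HIGH = LOW
N2 = N1 NAND x2 = LOW NAND HIGH = HIGH
N4 = N1 AND x4 = LOW AND HIGH = LOW
N5 = N2 AND N1 = HIGH AND LOW = LOW
N6 = N1 NOR x3 = LOW NOR HIGH = LOW
N11 = x4 AND N5 = HIGH AND LOW = LOW
N12 = N11 OR N6 = LOW OR LOW = LOW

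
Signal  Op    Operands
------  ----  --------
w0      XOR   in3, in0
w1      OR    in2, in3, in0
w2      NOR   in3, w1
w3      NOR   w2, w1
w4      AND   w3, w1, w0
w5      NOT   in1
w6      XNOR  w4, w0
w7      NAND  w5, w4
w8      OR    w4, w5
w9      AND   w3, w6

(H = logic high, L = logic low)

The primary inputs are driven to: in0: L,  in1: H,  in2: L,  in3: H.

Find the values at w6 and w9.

w0 = in3 XOR in0 = H XOR L = H
w1 = in2 OR in3 OR in0 = L OR H OR L = H
w2 = in3 NOR w1 = H NOR H = L
w3 = w2 NOR w1 = L NOR H = L
w4 = w3 AND w1 AND w0 = L AND H AND H = L
w6 = w4 XNOR w0 = L XNOR H = L
w9 = w3 AND w6 = L AND L = L

w6 = L, w9 = L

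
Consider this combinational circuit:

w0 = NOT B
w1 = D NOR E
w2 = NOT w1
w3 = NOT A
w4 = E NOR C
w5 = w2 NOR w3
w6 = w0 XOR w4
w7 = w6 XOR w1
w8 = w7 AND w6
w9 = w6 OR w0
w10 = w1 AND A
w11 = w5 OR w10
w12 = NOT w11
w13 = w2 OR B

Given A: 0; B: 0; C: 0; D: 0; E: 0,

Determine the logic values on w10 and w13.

w1 = D NOR E = 0 NOR 0 = 1
w2 = NOT w1 = NOT 1 = 0
w10 = w1 AND A = 1 AND 0 = 0
w13 = w2 OR B = 0 OR 0 = 0

w10 = 0, w13 = 0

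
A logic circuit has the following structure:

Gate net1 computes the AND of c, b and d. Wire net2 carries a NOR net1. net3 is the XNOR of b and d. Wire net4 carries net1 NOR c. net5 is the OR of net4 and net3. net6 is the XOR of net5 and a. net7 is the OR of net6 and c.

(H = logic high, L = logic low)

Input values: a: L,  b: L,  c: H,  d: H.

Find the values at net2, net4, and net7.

net2 = H, net4 = L, net7 = H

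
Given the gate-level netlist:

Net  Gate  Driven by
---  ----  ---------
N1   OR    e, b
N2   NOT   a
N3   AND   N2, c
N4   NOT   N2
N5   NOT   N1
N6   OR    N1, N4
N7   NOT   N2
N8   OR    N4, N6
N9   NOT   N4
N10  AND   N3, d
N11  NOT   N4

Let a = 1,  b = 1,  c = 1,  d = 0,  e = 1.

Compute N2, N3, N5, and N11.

N1 = e OR b = 1 OR 1 = 1
N2 = NOT a = NOT 1 = 0
N3 = N2 AND c = 0 AND 1 = 0
N4 = NOT N2 = NOT 0 = 1
N5 = NOT N1 = NOT 1 = 0
N11 = NOT N4 = NOT 1 = 0

N2 = 0; N3 = 0; N5 = 0; N11 = 0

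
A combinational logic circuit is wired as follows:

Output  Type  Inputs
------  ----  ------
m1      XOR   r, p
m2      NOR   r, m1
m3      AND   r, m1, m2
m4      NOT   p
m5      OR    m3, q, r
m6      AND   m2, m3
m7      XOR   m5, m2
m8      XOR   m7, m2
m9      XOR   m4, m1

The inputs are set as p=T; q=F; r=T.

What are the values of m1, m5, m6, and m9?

m1 = F, m5 = T, m6 = F, m9 = F

m1 = r XOR p = T XOR T = F
m2 = r NOR m1 = T NOR F = F
m3 = r AND m1 AND m2 = T AND F AND F = F
m4 = NOT p = NOT T = F
m5 = m3 OR q OR r = F OR F OR T = T
m6 = m2 AND m3 = F AND F = F
m9 = m4 XOR m1 = F XOR F = F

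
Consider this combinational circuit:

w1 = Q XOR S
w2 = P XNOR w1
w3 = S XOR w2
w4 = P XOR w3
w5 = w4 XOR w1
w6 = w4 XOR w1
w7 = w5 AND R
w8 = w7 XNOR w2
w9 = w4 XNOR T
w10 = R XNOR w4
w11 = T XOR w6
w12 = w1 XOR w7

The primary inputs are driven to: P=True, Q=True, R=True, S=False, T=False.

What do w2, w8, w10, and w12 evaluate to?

w2 = True, w8 = True, w10 = False, w12 = False

w1 = Q XOR S = True XOR False = True
w2 = P XNOR w1 = True XNOR True = True
w3 = S XOR w2 = False XOR True = True
w4 = P XOR w3 = True XOR True = False
w5 = w4 XOR w1 = False XOR True = True
w7 = w5 AND R = True AND True = True
w8 = w7 XNOR w2 = True XNOR True = True
w10 = R XNOR w4 = True XNOR False = False
w12 = w1 XOR w7 = True XOR True = False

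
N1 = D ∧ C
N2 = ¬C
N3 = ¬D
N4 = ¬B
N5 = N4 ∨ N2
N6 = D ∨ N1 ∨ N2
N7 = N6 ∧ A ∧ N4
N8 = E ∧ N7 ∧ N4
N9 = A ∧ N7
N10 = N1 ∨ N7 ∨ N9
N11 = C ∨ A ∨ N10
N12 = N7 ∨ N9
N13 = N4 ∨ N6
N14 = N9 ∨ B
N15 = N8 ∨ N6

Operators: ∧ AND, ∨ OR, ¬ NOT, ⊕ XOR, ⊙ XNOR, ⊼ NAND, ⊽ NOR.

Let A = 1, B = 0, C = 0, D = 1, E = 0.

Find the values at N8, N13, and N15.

N1 = D AND C = 1 AND 0 = 0
N2 = NOT C = NOT 0 = 1
N4 = NOT B = NOT 0 = 1
N6 = D OR N1 OR N2 = 1 OR 0 OR 1 = 1
N7 = N6 AND A AND N4 = 1 AND 1 AND 1 = 1
N8 = E AND N7 AND N4 = 0 AND 1 AND 1 = 0
N13 = N4 OR N6 = 1 OR 1 = 1
N15 = N8 OR N6 = 0 OR 1 = 1

N8 = 0; N13 = 1; N15 = 1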